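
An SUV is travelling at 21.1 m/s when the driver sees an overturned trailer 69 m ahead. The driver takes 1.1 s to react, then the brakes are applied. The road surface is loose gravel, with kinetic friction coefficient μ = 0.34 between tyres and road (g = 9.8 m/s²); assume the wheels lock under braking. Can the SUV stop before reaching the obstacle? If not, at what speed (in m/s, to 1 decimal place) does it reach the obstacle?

No — it strikes the obstacle at 11.8 m/s

a = μg = 0.34 × 9.8 = 3.332 m/s².
Reaction distance = 21.1000 × 1.1 = 23.210 m.
Braking distance needed to stop: v²/(2a) = 445.210 / 6.664 = 66.808 m, so total needed = 23.210 + 66.808 = 90.018 m > 69 m — it cannot stop.
Distance remaining when braking begins: 69 − 23.210 = 45.790 m.
v² = v₀² − 2a·d = 445.210 − 2 × 3.332 × 45.790 = 140.065 m²/s².
v = √140.065 = 11.835 m/s.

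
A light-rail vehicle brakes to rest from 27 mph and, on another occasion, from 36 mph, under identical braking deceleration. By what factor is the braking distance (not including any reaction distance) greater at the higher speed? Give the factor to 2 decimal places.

Factor ≈ 1.78

Braking distance d = v²/(2a), so with a fixed, d ∝ v².
Factor = (36/27)² = 1.3333² = 1.7777.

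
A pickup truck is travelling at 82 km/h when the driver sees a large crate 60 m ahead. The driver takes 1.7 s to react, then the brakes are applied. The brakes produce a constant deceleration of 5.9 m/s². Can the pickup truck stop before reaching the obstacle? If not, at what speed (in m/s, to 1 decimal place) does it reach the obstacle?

No — it strikes the obstacle at 16.4 m/s

82 km/h ÷ 3.6 = 22.7778 m/s.
Reaction distance = 22.7778 × 1.7 = 38.722 m.
Braking distance needed to stop: v²/(2a) = 518.828 / 11.800 = 43.968 m, so total needed = 38.722 + 43.968 = 82.690 m > 60 m — it cannot stop.
Distance remaining when braking begins: 60 − 38.722 = 21.278 m.
v² = v₀² − 2a·d = 518.828 − 2 × 5.900 × 21.278 = 267.748 m²/s².
v = √267.748 = 16.363 m/s.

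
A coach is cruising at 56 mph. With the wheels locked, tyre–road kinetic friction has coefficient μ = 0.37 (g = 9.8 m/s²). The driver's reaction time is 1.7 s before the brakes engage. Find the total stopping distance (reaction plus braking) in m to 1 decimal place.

Total stopping distance ≈ 129.0 m

56 mph × 0.44704 = 25.0342 m/s.
a = μg = 0.37 × 9.8 = 3.626 m/s².
Reaction distance = v·t_r = 25.0342 × 1.7 = 42.558 m.
Braking distance = v²/(2a) = 25.0342² / (2 × 3.626) = 626.711 / 7.252 = 86.419 m.
Total = 42.558 + 86.419 = 128.977 m.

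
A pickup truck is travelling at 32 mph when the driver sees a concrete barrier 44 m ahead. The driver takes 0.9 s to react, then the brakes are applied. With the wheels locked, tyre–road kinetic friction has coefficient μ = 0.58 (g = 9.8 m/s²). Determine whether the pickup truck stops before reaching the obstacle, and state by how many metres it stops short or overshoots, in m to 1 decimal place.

Yes — it stops 13.1 m short of the obstacle

32 mph × 0.44704 = 14.3053 m/s.
a = μg = 0.58 × 9.8 = 5.684 m/s².
Reaction distance = 14.3053 × 0.9 = 12.875 m.
Braking distance = v²/(2a) = 204.642 / 11.368 = 18.002 m.
Total stopping distance = 12.875 + 18.002 = 30.877 m, vs 44 m available — it stops with 44 − 30.877 = 13.123 m to spare.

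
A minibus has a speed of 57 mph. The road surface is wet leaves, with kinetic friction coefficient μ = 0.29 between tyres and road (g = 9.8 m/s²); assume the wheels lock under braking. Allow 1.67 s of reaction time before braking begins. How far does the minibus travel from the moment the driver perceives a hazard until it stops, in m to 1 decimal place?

57 mph × 0.44704 = 25.4813 m/s.
a = μg = 0.29 × 9.8 = 2.842 m/s².
Reaction distance = v·t_r = 25.4813 × 1.67 = 42.554 m.
Braking distance = v²/(2a) = 25.4813² / (2 × 2.842) = 649.297 / 5.684 = 114.232 m.
Total = 42.554 + 114.232 = 156.786 m.

Total stopping distance ≈ 156.8 m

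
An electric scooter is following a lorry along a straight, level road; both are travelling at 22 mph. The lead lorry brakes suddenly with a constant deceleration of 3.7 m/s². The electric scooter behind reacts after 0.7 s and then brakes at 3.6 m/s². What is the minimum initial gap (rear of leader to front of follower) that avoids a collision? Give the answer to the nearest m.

22 mph × 0.44704 = 9.8349 m/s.
Leader travels v²/(2a_L) = 96.725 / 7.400 = 13.071 m before stopping.
Follower covers v·t_r = 9.8349 × 0.7 = 6.884 m while reacting, then v²/(2a_F) = 96.725 / 7.200 = 13.434 m while braking, for a total of 6.884 + 13.434 = 20.318 m.
Since a_F ≤ a_L and the follower starts braking later, the follower is never slower than the leader, so the closest approach is when both have stopped.
Minimum gap = 20.318 − 13.071 = 7.247 m.

Minimum gap ≈ 7 m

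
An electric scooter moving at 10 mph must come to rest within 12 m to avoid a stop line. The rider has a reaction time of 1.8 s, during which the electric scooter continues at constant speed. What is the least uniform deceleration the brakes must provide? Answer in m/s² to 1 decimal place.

Required deceleration ≈ 2.5 m/s²

10 mph × 0.44704 = 4.4704 m/s.
Distance covered during reaction = 4.4704 × 1.8 = 8.047 m.
Distance available for braking: 12 − 8.047 = 3.953 m.
v² = 2a·d ⇒ a = v²/(2d) = 4.4704² / (2 × 3.953) = 19.984 / 7.906 = 2.5277 m/s².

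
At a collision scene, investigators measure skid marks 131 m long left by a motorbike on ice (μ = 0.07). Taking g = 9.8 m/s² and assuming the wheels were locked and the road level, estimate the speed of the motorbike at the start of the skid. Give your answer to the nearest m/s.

Initial speed ≈ 13 m/s

Deceleration a = μg = 0.07 × 9.8 = 0.686 m/s².
v = √(2a·d) = √(2 × 0.686 × 131) = √179.732 = 13.4064 m/s.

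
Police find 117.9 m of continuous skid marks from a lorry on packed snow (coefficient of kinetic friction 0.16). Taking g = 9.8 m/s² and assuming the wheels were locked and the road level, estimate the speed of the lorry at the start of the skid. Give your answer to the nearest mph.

Initial speed ≈ 43 mph

Deceleration a = μg = 0.16 × 9.8 = 1.568 m/s².
v = √(2a·d) = √(2 × 1.568 × 117.9) = √369.734 = 19.2285 m/s.
= 19.2285 ÷ 0.44704 = 43.013 mph.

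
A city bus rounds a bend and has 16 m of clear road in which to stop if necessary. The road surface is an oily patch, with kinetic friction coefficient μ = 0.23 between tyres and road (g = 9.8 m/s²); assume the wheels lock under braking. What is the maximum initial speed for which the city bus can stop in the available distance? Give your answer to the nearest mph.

Maximum speed ≈ 19 mph

a = μg = 0.23 × 9.8 = 2.254 m/s².
v²/(2a) = d ⇒ v = √(2 × 2.254 × 16) = √72.13 = 8.4929 m/s.
8.4929 m/s ÷ 0.44704 = 18.998 mph.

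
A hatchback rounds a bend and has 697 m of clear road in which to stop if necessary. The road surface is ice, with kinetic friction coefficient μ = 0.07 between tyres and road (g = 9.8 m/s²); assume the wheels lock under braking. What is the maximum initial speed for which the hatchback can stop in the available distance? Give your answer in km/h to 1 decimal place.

Maximum speed ≈ 111.3 km/h

a = μg = 0.07 × 9.8 = 0.686 m/s².
v²/(2a) = d ⇒ v = √(2 × 0.686 × 697) = √956.28 = 30.9238 m/s.
30.9238 m/s × 3.6 = 111.326 km/h.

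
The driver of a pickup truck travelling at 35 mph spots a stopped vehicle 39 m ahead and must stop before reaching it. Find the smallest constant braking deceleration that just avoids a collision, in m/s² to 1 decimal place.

35 mph × 0.44704 = 15.6464 m/s.
v² = 2a·d ⇒ a = v²/(2d) = 15.6464² / (2 × 39.000) = 244.810 / 78.000 = 3.1386 m/s².

Required deceleration ≈ 3.1 m/s²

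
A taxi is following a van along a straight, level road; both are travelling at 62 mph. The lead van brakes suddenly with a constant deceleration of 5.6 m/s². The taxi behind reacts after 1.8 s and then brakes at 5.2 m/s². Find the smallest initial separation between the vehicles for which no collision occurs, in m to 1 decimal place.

62 mph × 0.44704 = 27.7165 m/s.
Leader travels v²/(2a_L) = 768.204 / 11.200 = 68.590 m before stopping.
Follower covers v·t_r = 27.7165 × 1.8 = 49.890 m while reacting, then v²/(2a_F) = 768.204 / 10.400 = 73.866 m while braking, for a total of 49.890 + 73.866 = 123.756 m.
Since a_F ≤ a_L and the follower starts braking later, the follower is never slower than the leader, so the closest approach is when both have stopped.
Minimum gap = 123.756 − 68.590 = 55.166 m.

Minimum gap ≈ 55.2 m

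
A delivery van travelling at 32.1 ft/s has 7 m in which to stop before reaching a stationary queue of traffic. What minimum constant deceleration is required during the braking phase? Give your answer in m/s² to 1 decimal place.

Required deceleration ≈ 6.8 m/s²

32.1 ft/s × 0.3048 = 9.7841 m/s.
v² = 2a·d ⇒ a = v²/(2d) = 9.7841² / (2 × 7.000) = 95.729 / 14.000 = 6.8378 m/s².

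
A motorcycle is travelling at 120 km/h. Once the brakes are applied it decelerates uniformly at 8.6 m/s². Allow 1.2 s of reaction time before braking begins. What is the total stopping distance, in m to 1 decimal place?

Total stopping distance ≈ 104.6 m

120 km/h ÷ 3.6 = 33.3333 m/s.
Reaction distance = v·t_r = 33.3333 × 1.2 = 40.000 m.
Braking distance = v²/(2a) = 33.3333² / (2 × 8.600) = 1111.109 / 17.200 = 64.599 m.
Total = 40.000 + 64.599 = 104.599 m.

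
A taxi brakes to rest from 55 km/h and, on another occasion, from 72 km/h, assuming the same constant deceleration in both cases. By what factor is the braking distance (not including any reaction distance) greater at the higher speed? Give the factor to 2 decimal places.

Factor ≈ 1.71

Braking distance d = v²/(2a), so with a fixed, d ∝ v².
Factor = (72/55)² = 1.3091² = 1.7137.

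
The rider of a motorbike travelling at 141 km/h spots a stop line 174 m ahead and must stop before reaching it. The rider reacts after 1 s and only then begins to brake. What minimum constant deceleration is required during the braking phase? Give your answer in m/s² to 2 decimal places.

141 km/h ÷ 3.6 = 39.1667 m/s.
Distance covered during reaction = 39.1667 × 1 = 39.167 m.
Distance available for braking: 174 − 39.167 = 134.833 m.
v² = 2a·d ⇒ a = v²/(2d) = 39.1667² / (2 × 134.833) = 1534.030 / 269.666 = 5.6886 m/s².

Required deceleration ≈ 5.69 m/s²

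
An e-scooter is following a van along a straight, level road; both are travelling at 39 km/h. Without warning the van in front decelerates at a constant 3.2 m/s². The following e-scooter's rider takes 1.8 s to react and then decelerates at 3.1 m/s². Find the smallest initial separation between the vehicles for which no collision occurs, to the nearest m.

Minimum gap ≈ 20 m

39 km/h ÷ 3.6 = 10.8333 m/s.
Leader travels v²/(2a_L) = 117.360 / 6.400 = 18.337 m before stopping.
Follower covers v·t_r = 10.8333 × 1.8 = 19.500 m while reacting, then v²/(2a_F) = 117.360 / 6.200 = 18.929 m while braking, for a total of 19.500 + 18.929 = 38.429 m.
Since a_F ≤ a_L and the follower starts braking later, the follower is never slower than the leader, so the closest approach is when both have stopped.
Minimum gap = 38.429 − 18.337 = 20.092 m.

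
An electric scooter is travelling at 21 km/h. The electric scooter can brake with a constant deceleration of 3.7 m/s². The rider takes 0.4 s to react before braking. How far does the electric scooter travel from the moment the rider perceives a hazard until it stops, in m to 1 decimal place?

Total stopping distance ≈ 6.9 m

21 km/h ÷ 3.6 = 5.8333 m/s.
Reaction distance = v·t_r = 5.8333 × 0.4 = 2.333 m.
Braking distance = v²/(2a) = 5.8333² / (2 × 3.700) = 34.027 / 7.400 = 4.598 m.
Total = 2.333 + 4.598 = 6.931 m.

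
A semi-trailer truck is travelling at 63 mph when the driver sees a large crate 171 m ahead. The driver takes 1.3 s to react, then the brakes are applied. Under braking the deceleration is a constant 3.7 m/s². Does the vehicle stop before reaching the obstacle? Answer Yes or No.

63 mph × 0.44704 = 28.1635 m/s.
Reaction distance = 28.1635 × 1.3 = 36.613 m.
Braking distance = v²/(2a) = 793.183 / 7.400 = 107.187 m.
Total stopping distance = 36.613 + 107.187 = 143.800 m, vs 171 m available — it stops with 171 − 143.800 = 27.200 m to spare.

Yes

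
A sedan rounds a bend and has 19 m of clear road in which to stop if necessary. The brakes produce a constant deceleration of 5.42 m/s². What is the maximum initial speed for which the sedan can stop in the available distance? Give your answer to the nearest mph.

v²/(2a) = d ⇒ v = √(2 × 5.420 × 19) = √205.96 = 14.3513 m/s.
14.3513 m/s ÷ 0.44704 = 32.103 mph.

Maximum speed ≈ 32 mph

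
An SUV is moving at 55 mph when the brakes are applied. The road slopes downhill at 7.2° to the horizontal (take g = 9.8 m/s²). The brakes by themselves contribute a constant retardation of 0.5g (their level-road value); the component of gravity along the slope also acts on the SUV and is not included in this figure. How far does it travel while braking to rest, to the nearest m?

Braking distance ≈ 82 m

55 mph × 0.44704 = 24.5872 m/s.
a = 0.5 × 9.8 = 4.900 m/s².
Gravity along the downhill slope reduces the braking deceleration: a_eff = 4.900 − 9.8·sin 7.2° = 4.900 − 1.228 = 3.672 m/s².
Braking distance = v²/(2a) = 24.5872² / (2 × 3.672) = 604.530 / 7.344 = 82.316 m.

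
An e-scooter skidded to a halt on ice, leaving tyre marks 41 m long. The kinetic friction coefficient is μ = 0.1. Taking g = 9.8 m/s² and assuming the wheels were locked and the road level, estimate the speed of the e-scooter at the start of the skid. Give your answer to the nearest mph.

Initial speed ≈ 20 mph

Deceleration a = μg = 0.1 × 9.8 = 0.980 m/s².
v = √(2a·d) = √(2 × 0.980 × 41) = √80.360 = 8.9644 m/s.
= 8.9644 ÷ 0.44704 = 20.053 mph.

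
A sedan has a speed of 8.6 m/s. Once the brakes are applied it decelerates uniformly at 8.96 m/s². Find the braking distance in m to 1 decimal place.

Braking distance ≈ 4.1 m

Braking distance = v²/(2a) = 8.6000² / (2 × 8.960) = 73.960 / 17.920 = 4.127 m.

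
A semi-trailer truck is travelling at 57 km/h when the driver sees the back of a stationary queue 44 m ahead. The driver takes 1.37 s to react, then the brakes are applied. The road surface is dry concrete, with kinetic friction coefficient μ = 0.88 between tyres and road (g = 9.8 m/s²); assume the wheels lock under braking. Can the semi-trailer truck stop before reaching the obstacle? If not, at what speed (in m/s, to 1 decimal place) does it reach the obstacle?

Yes — it stops about 7.8 m short of the obstacle, so it never reaches it

57 km/h ÷ 3.6 = 15.8333 m/s.
a = μg = 0.88 × 9.8 = 8.624 m/s².
Reaction distance = 15.8333 × 1.37 = 21.692 m.
Braking distance = v²/(2a) = 250.693 / 17.248 = 14.535 m.
Total stopping distance = 21.692 + 14.535 = 36.227 m, vs 44 m available — it stops with 44 − 36.227 = 7.773 m to spare.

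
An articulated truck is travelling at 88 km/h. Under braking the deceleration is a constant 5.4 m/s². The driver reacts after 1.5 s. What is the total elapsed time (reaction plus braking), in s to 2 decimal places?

88 km/h ÷ 3.6 = 24.4444 m/s.
Braking time = v/a = 24.4444 / 5.400 = 4.527 s.
Total = 1.5 + 4.527 = 6.027 s.

Total time ≈ 6.03 s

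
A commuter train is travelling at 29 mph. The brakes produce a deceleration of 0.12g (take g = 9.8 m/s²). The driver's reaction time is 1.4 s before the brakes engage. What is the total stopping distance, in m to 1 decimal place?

Total stopping distance ≈ 89.6 m

29 mph × 0.44704 = 12.9642 m/s.
a = 0.12 × 9.8 = 1.176 m/s².
Reaction distance = v·t_r = 12.9642 × 1.4 = 18.150 m.
Braking distance = v²/(2a) = 12.9642² / (2 × 1.176) = 168.070 / 2.352 = 71.458 m.
Total = 18.150 + 71.458 = 89.608 m.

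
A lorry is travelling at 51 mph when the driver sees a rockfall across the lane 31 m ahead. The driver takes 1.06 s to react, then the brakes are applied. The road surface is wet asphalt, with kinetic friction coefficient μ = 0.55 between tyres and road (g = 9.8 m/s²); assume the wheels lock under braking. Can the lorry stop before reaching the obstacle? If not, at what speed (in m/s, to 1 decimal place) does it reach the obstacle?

No — it strikes the obstacle at 21.1 m/s

51 mph × 0.44704 = 22.7990 m/s.
a = μg = 0.55 × 9.8 = 5.390 m/s².
Reaction distance = 22.7990 × 1.06 = 24.167 m.
Braking distance needed to stop: v²/(2a) = 519.794 / 10.780 = 48.218 m, so total needed = 24.167 + 48.218 = 72.385 m > 31 m — it cannot stop.
Distance remaining when braking begins: 31 − 24.167 = 6.833 m.
v² = v₀² − 2a·d = 519.794 − 2 × 5.390 × 6.833 = 446.134 m²/s².
v = √446.134 = 21.122 m/s.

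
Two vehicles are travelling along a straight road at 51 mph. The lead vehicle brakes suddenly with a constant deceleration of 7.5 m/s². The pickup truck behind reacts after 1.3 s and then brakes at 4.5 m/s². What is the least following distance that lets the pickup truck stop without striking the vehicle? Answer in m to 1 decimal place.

Minimum gap ≈ 52.7 m

51 mph × 0.44704 = 22.7990 m/s.
Leader travels v²/(2a_L) = 519.794 / 15.000 = 34.653 m before stopping.
Follower covers v·t_r = 22.7990 × 1.3 = 29.639 m while reacting, then v²/(2a_F) = 519.794 / 9.000 = 57.755 m while braking, for a total of 29.639 + 57.755 = 87.394 m.
Since a_F ≤ a_L and the follower starts braking later, the follower is never slower than the leader, so the closest approach is when both have stopped.
Minimum gap = 87.394 − 34.653 = 52.741 m.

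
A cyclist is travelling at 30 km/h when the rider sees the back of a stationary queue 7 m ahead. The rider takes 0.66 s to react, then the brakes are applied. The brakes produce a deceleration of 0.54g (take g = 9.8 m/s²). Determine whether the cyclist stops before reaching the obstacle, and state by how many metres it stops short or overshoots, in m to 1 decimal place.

No — it overshoots by 5.1 m

30 km/h ÷ 3.6 = 8.3333 m/s.
a = 0.54 × 9.8 = 5.292 m/s².
Reaction distance = 8.3333 × 0.66 = 5.500 m.
Braking distance = v²/(2a) = 69.444 / 10.584 = 6.561 m.
Total stopping distance = 5.500 + 6.561 = 12.061 m, vs 7 m available — it cannot stop in time and overshoots by 12.061 − 7 = 5.061 m.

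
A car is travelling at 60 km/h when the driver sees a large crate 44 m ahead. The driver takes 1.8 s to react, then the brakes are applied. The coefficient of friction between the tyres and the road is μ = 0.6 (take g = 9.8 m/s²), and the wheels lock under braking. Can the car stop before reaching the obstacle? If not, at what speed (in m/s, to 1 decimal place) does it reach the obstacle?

60 km/h ÷ 3.6 = 16.6667 m/s.
a = μg = 0.6 × 9.8 = 5.880 m/s².
Reaction distance = 16.6667 × 1.8 = 30.000 m.
Braking distance needed to stop: v²/(2a) = 277.779 / 11.760 = 23.621 m, so total needed = 30.000 + 23.621 = 53.621 m > 44 m — it cannot stop.
Distance remaining when braking begins: 44 − 30.000 = 14.000 m.
v² = v₀² − 2a·d = 277.779 − 2 × 5.880 × 14.000 = 113.139 m²/s².
v = √113.139 = 10.637 m/s.

No — it strikes the obstacle at 10.6 m/s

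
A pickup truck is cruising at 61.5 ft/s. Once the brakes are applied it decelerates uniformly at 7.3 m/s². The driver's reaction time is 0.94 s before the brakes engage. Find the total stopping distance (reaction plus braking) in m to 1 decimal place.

61.5 ft/s × 0.3048 = 18.7452 m/s.
Reaction distance = v·t_r = 18.7452 × 0.94 = 17.620 m.
Braking distance = v²/(2a) = 18.7452² / (2 × 7.300) = 351.383 / 14.600 = 24.067 m.
Total = 17.620 + 24.067 = 41.687 m.

Total stopping distance ≈ 41.7 m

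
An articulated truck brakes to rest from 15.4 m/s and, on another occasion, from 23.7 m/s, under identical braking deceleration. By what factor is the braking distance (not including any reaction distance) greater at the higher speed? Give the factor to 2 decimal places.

Factor ≈ 2.37

Braking distance d = v²/(2a), so with a fixed, d ∝ v².
Factor = (23.7/15.4)² = 1.5390² = 2.3685.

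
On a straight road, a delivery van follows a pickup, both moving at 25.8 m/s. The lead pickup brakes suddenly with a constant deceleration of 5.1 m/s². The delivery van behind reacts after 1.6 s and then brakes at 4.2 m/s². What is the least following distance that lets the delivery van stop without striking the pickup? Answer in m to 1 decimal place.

Minimum gap ≈ 55.3 m

Leader travels v²/(2a_L) = 665.640 / 10.200 = 65.259 m before stopping.
Follower covers v·t_r = 25.8000 × 1.6 = 41.280 m while reacting, then v²/(2a_F) = 665.640 / 8.400 = 79.243 m while braking, for a total of 41.280 + 79.243 = 120.523 m.
Since a_F ≤ a_L and the follower starts braking later, the follower is never slower than the leader, so the closest approach is when both have stopped.
Minimum gap = 120.523 − 65.259 = 55.264 m.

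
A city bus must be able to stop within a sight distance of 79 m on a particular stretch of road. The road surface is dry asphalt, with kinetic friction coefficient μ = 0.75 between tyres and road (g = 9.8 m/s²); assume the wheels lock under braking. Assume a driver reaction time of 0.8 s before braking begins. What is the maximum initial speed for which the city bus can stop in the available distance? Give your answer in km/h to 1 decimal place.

a = μg = 0.75 × 9.8 = 7.350 m/s².
Stopping distance: v·t_r + v²/(2a) = 79 with t_r = 0.8 s and a = 7.350 m/s².
So v² + 11.760 v − 1161.30 = 0.
Positive root: v = −a·t_r + √((a·t_r)² + 2a·d) = −5.880 + √(34.574 + 1161.30) = 28.7014 m/s.
28.7014 m/s × 3.6 = 103.325 km/h.

Maximum speed ≈ 103.3 km/h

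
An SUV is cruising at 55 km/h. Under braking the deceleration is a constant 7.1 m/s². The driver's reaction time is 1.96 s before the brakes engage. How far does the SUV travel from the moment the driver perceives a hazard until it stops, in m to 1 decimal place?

Total stopping distance ≈ 46.4 m

55 km/h ÷ 3.6 = 15.2778 m/s.
Reaction distance = v·t_r = 15.2778 × 1.96 = 29.944 m.
Braking distance = v²/(2a) = 15.2778² / (2 × 7.100) = 233.411 / 14.200 = 16.437 m.
Total = 29.944 + 16.437 = 46.381 m.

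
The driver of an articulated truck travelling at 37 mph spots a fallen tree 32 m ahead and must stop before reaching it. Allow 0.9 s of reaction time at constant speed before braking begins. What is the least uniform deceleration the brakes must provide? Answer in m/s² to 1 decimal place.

37 mph × 0.44704 = 16.5405 m/s.
Distance covered during reaction = 16.5405 × 0.9 = 14.886 m.
Distance available for braking: 32 − 14.886 = 17.114 m.
v² = 2a·d ⇒ a = v²/(2d) = 16.5405² / (2 × 17.114) = 273.588 / 34.228 = 7.9931 m/s².

Required deceleration ≈ 8.0 m/s²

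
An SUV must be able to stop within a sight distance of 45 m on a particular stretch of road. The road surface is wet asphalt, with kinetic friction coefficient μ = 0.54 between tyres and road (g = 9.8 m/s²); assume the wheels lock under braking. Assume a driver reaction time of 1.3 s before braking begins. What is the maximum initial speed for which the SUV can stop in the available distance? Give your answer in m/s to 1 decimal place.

a = μg = 0.54 × 9.8 = 5.292 m/s².
Stopping distance: v·t_r + v²/(2a) = 45 with t_r = 1.3 s and a = 5.292 m/s².
So v² + 13.759 v − 476.28 = 0.
Positive root: v = −a·t_r + √((a·t_r)² + 2a·d) = −6.880 + √(47.334 + 476.28) = 16.0026 m/s.

Maximum speed ≈ 16.0 m/s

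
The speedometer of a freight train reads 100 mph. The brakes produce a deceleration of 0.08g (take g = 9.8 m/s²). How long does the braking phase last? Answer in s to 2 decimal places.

Braking time ≈ 57.02 s

100 mph × 0.44704 = 44.7040 m/s.
a = 0.08 × 9.8 = 0.784 m/s².
Braking time = v/a = 44.7040 / 0.784 = 57.020 s.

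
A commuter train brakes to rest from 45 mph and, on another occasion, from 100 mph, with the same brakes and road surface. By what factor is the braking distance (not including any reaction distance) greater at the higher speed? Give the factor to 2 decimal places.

Factor ≈ 4.94

Braking distance d = v²/(2a), so with a fixed, d ∝ v².
Factor = (100/45)² = 2.2222² = 4.9382.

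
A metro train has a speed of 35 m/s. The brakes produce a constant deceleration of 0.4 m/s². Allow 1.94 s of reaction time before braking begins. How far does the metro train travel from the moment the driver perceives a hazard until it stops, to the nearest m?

Total stopping distance ≈ 1599 m

Reaction distance = v·t_r = 35.0000 × 1.94 = 67.900 m.
Braking distance = v²/(2a) = 35.0000² / (2 × 0.400) = 1225.000 / 0.800 = 1531.250 m.
Total = 67.900 + 1531.250 = 1599.150 m.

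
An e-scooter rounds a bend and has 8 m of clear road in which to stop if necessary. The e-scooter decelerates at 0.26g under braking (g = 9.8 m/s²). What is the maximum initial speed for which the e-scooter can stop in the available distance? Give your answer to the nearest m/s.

Maximum speed ≈ 6 m/s

a = 0.26 × 9.8 = 2.548 m/s².
v²/(2a) = d ⇒ v = √(2 × 2.548 × 8) = √40.77 = 6.3851 m/s.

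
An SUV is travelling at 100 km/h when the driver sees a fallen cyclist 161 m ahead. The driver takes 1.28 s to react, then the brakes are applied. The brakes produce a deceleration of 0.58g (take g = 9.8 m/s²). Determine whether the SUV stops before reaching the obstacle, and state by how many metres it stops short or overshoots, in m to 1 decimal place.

Yes — it stops 57.6 m short of the obstacle

100 km/h ÷ 3.6 = 27.7778 m/s.
a = 0.58 × 9.8 = 5.684 m/s².
Reaction distance = 27.7778 × 1.28 = 35.556 m.
Braking distance = v²/(2a) = 771.606 / 11.368 = 67.875 m.
Total stopping distance = 35.556 + 67.875 = 103.431 m, vs 161 m available — it stops with 161 − 103.431 = 57.569 m to spare.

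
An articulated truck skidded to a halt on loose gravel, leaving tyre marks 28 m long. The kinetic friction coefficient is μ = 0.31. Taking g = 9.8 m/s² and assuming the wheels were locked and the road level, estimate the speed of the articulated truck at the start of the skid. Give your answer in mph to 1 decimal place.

Deceleration a = μg = 0.31 × 9.8 = 3.038 m/s².
v = √(2a·d) = √(2 × 3.038 × 28) = √170.128 = 13.0433 m/s.
= 13.0433 ÷ 0.44704 = 29.177 mph.

Initial speed ≈ 29.2 mph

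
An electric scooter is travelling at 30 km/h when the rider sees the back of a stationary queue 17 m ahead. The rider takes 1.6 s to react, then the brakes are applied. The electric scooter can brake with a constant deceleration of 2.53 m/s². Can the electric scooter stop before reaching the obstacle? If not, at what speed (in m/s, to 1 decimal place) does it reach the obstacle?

No — it strikes the obstacle at 7.1 m/s

30 km/h ÷ 3.6 = 8.3333 m/s.
Reaction distance = 8.3333 × 1.6 = 13.333 m.
Braking distance needed to stop: v²/(2a) = 69.444 / 5.060 = 13.724 m, so total needed = 13.333 + 13.724 = 27.057 m > 17 m — it cannot stop.
Distance remaining when braking begins: 17 − 13.333 = 3.667 m.
v² = v₀² − 2a·d = 69.444 − 2 × 2.530 × 3.667 = 50.889 m²/s².
v = √50.889 = 7.134 m/s.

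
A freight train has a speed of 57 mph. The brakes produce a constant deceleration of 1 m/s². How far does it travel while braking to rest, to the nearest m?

Braking distance ≈ 325 m

57 mph × 0.44704 = 25.4813 m/s.
Braking distance = v²/(2a) = 25.4813² / (2 × 1.000) = 649.297 / 2.000 = 324.649 m.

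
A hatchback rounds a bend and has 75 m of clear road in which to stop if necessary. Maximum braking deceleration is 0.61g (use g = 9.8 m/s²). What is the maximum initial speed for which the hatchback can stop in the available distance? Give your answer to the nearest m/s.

a = 0.61 × 9.8 = 5.978 m/s².
v²/(2a) = d ⇒ v = √(2 × 5.978 × 75) = √896.70 = 29.9449 m/s.

Maximum speed ≈ 30 m/s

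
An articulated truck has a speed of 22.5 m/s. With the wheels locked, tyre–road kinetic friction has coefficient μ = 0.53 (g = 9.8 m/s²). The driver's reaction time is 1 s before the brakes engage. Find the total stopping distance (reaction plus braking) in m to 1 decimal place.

a = μg = 0.53 × 9.8 = 5.194 m/s².
Reaction distance = v·t_r = 22.5000 × 1 = 22.500 m.
Braking distance = v²/(2a) = 22.5000² / (2 × 5.194) = 506.250 / 10.388 = 48.734 m.
Total = 22.500 + 48.734 = 71.234 m.

Total stopping distance ≈ 71.2 m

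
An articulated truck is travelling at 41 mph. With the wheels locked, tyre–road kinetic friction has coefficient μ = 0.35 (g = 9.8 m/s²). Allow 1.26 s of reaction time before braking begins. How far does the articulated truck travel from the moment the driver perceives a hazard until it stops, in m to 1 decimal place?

41 mph × 0.44704 = 18.3286 m/s.
a = μg = 0.35 × 9.8 = 3.430 m/s².
Reaction distance = v·t_r = 18.3286 × 1.26 = 23.094 m.
Braking distance = v²/(2a) = 18.3286² / (2 × 3.430) = 335.938 / 6.860 = 48.971 m.
Total = 23.094 + 48.971 = 72.065 m.

Total stopping distance ≈ 72.1 m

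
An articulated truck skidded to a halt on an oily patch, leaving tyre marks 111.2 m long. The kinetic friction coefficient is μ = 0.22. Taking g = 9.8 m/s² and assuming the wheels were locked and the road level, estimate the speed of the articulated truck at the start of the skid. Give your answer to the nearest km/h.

Deceleration a = μg = 0.22 × 9.8 = 2.156 m/s².
v = √(2a·d) = √(2 × 2.156 × 111.2) = √479.494 = 21.8974 m/s.
= 21.8974 × 3.6 = 78.831 km/h.

Initial speed ≈ 79 km/h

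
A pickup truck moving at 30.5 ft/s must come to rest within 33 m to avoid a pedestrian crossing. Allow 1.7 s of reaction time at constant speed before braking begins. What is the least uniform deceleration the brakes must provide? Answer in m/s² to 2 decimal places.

Required deceleration ≈ 2.51 m/s²

30.5 ft/s × 0.3048 = 9.2964 m/s.
Distance covered during reaction = 9.2964 × 1.7 = 15.804 m.
Distance available for braking: 33 − 15.804 = 17.196 m.
v² = 2a·d ⇒ a = v²/(2d) = 9.2964² / (2 × 17.196) = 86.423 / 34.392 = 2.5129 m/s².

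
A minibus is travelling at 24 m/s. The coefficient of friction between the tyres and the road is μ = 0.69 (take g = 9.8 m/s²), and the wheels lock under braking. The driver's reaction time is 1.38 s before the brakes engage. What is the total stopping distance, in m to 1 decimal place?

Total stopping distance ≈ 75.7 m

a = μg = 0.69 × 9.8 = 6.762 m/s².
Reaction distance = v·t_r = 24.0000 × 1.38 = 33.120 m.
Braking distance = v²/(2a) = 24.0000² / (2 × 6.762) = 576.000 / 13.524 = 42.591 m.
Total = 33.120 + 42.591 = 75.711 m.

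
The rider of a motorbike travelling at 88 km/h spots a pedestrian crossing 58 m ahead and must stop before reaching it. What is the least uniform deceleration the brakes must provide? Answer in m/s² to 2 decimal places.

88 km/h ÷ 3.6 = 24.4444 m/s.
v² = 2a·d ⇒ a = v²/(2d) = 24.4444² / (2 × 58.000) = 597.529 / 116.000 = 5.1511 m/s².

Required deceleration ≈ 5.15 m/s²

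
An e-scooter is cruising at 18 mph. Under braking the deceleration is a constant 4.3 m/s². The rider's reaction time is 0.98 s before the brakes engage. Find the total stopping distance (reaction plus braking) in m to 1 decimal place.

18 mph × 0.44704 = 8.0467 m/s.
Reaction distance = v·t_r = 8.0467 × 0.98 = 7.886 m.
Braking distance = v²/(2a) = 8.0467² / (2 × 4.300) = 64.749 / 8.600 = 7.529 m.
Total = 7.886 + 7.529 = 15.415 m.

Total stopping distance ≈ 15.4 m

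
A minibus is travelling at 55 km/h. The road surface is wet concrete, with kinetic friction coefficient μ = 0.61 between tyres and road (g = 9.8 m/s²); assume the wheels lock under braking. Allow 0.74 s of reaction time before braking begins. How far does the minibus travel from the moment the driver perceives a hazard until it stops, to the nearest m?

55 km/h ÷ 3.6 = 15.2778 m/s.
a = μg = 0.61 × 9.8 = 5.978 m/s².
Reaction distance = v·t_r = 15.2778 × 0.74 = 11.306 m.
Braking distance = v²/(2a) = 15.2778² / (2 × 5.978) = 233.411 / 11.956 = 19.522 m.
Total = 11.306 + 19.522 = 30.828 m.

Total stopping distance ≈ 31 m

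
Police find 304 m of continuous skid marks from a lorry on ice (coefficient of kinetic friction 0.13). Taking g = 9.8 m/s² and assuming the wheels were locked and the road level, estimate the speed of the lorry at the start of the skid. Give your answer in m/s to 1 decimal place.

Deceleration a = μg = 0.13 × 9.8 = 1.274 m/s².
v = √(2a·d) = √(2 × 1.274 × 304) = √774.592 = 27.8315 m/s.

Initial speed ≈ 27.8 m/s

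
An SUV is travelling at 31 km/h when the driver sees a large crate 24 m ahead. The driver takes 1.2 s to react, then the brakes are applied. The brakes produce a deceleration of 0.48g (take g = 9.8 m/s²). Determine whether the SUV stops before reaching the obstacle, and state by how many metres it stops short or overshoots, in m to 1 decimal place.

Yes — it stops 5.8 m short of the obstacle

31 km/h ÷ 3.6 = 8.6111 m/s.
a = 0.48 × 9.8 = 4.704 m/s².
Reaction distance = 8.6111 × 1.2 = 10.333 m.
Braking distance = v²/(2a) = 74.151 / 9.408 = 7.882 m.
Total stopping distance = 10.333 + 7.882 = 18.215 m, vs 24 m available — it stops with 24 − 18.215 = 5.785 m to spare.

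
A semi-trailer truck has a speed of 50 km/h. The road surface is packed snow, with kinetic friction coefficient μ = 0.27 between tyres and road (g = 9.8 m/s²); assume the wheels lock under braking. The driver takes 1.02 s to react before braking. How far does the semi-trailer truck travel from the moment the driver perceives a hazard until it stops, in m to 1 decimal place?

Total stopping distance ≈ 50.6 m

50 km/h ÷ 3.6 = 13.8889 m/s.
a = μg = 0.27 × 9.8 = 2.646 m/s².
Reaction distance = v·t_r = 13.8889 × 1.02 = 14.167 m.
Braking distance = v²/(2a) = 13.8889² / (2 × 2.646) = 192.902 / 5.292 = 36.452 m.
Total = 14.167 + 36.452 = 50.619 m.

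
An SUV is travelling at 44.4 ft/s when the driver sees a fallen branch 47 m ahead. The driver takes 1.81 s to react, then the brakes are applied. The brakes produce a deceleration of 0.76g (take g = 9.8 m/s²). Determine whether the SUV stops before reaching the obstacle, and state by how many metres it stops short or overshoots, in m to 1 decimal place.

44.4 ft/s × 0.3048 = 13.5331 m/s.
a = 0.76 × 9.8 = 7.448 m/s².
Reaction distance = 13.5331 × 1.81 = 24.495 m.
Braking distance = v²/(2a) = 183.145 / 14.896 = 12.295 m.
Total stopping distance = 24.495 + 12.295 = 36.790 m, vs 47 m available — it stops with 47 − 36.790 = 10.210 m to spare.

Yes — it stops 10.2 m short of the obstacle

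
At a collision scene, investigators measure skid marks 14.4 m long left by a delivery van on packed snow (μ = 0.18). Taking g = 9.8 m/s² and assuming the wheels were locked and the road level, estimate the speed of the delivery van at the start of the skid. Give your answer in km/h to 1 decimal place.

Initial speed ≈ 25.7 km/h

Deceleration a = μg = 0.18 × 9.8 = 1.764 m/s².
v = √(2a·d) = √(2 × 1.764 × 14.4) = √50.803 = 7.1276 m/s.
= 7.1276 × 3.6 = 25.659 km/h.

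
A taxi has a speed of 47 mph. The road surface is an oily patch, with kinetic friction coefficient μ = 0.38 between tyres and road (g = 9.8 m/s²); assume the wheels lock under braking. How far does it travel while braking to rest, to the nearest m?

Braking distance ≈ 59 m

47 mph × 0.44704 = 21.0109 m/s.
a = μg = 0.38 × 9.8 = 3.724 m/s².
Braking distance = v²/(2a) = 21.0109² / (2 × 3.724) = 441.458 / 7.448 = 59.272 m.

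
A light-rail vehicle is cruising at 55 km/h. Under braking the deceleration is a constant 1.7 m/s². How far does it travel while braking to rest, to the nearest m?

55 km/h ÷ 3.6 = 15.2778 m/s.
Braking distance = v²/(2a) = 15.2778² / (2 × 1.700) = 233.411 / 3.400 = 68.650 m.

Braking distance ≈ 69 m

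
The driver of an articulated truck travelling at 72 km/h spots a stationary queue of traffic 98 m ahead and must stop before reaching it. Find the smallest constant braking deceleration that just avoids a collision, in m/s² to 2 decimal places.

Required deceleration ≈ 2.04 m/s²

72 km/h ÷ 3.6 = 20.0000 m/s.
v² = 2a·d ⇒ a = v²/(2d) = 20.0000² / (2 × 98.000) = 400.000 / 196.000 = 2.0408 m/s².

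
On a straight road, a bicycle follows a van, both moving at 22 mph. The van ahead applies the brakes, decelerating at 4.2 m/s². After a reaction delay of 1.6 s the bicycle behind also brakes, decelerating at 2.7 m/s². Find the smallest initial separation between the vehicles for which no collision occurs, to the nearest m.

22 mph × 0.44704 = 9.8349 m/s.
Leader travels v²/(2a_L) = 96.725 / 8.400 = 11.515 m before stopping.
Follower covers v·t_r = 9.8349 × 1.6 = 15.736 m while reacting, then v²/(2a_F) = 96.725 / 5.400 = 17.912 m while braking, for a total of 15.736 + 17.912 = 33.648 m.
Since a_F ≤ a_L and the follower starts braking later, the follower is never slower than the leader, so the closest approach is when both have stopped.
Minimum gap = 33.648 − 11.515 = 22.133 m.

Minimum gap ≈ 22 m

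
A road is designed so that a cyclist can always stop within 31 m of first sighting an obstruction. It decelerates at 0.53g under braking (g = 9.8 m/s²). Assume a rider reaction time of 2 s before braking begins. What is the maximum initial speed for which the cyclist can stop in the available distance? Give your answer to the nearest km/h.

Maximum speed ≈ 37 km/h

a = 0.53 × 9.8 = 5.194 m/s².
Stopping distance: v·t_r + v²/(2a) = 31 with t_r = 2 s and a = 5.194 m/s².
So v² + 20.776 v − 322.03 = 0.
Positive root: v = −a·t_r + √((a·t_r)² + 2a·d) = −10.388 + √(107.911 + 322.03) = 10.3470 m/s.
10.3470 m/s × 3.6 = 37.249 km/h.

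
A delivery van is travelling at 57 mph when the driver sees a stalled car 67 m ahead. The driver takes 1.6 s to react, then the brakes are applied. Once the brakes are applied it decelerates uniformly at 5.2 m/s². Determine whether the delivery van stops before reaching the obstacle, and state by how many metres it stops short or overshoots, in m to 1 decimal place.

No — it overshoots by 36.2 m

57 mph × 0.44704 = 25.4813 m/s.
Reaction distance = 25.4813 × 1.6 = 40.770 m.
Braking distance = v²/(2a) = 649.297 / 10.400 = 62.432 m.
Total stopping distance = 40.770 + 62.432 = 103.202 m, vs 67 m available — it cannot stop in time and overshoots by 103.202 − 67 = 36.202 m.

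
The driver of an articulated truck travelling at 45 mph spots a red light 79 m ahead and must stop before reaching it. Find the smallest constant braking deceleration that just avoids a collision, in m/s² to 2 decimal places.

45 mph × 0.44704 = 20.1168 m/s.
v² = 2a·d ⇒ a = v²/(2d) = 20.1168² / (2 × 79.000) = 404.686 / 158.000 = 2.5613 m/s².

Required deceleration ≈ 2.56 m/s²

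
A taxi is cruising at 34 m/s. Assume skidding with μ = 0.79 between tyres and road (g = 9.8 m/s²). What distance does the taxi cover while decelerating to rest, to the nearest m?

Braking distance ≈ 75 m

a = μg = 0.79 × 9.8 = 7.742 m/s².
Braking distance = v²/(2a) = 34.0000² / (2 × 7.742) = 1156.000 / 15.484 = 74.658 m.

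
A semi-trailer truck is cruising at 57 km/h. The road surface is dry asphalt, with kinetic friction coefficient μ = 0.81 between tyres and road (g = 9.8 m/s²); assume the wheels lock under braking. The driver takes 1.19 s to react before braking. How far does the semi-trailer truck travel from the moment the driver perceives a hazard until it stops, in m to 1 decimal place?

Total stopping distance ≈ 34.6 m

57 km/h ÷ 3.6 = 15.8333 m/s.
a = μg = 0.81 × 9.8 = 7.938 m/s².
Reaction distance = v·t_r = 15.8333 × 1.19 = 18.842 m.
Braking distance = v²/(2a) = 15.8333² / (2 × 7.938) = 250.693 / 15.876 = 15.791 m.
Total = 18.842 + 15.791 = 34.633 m.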